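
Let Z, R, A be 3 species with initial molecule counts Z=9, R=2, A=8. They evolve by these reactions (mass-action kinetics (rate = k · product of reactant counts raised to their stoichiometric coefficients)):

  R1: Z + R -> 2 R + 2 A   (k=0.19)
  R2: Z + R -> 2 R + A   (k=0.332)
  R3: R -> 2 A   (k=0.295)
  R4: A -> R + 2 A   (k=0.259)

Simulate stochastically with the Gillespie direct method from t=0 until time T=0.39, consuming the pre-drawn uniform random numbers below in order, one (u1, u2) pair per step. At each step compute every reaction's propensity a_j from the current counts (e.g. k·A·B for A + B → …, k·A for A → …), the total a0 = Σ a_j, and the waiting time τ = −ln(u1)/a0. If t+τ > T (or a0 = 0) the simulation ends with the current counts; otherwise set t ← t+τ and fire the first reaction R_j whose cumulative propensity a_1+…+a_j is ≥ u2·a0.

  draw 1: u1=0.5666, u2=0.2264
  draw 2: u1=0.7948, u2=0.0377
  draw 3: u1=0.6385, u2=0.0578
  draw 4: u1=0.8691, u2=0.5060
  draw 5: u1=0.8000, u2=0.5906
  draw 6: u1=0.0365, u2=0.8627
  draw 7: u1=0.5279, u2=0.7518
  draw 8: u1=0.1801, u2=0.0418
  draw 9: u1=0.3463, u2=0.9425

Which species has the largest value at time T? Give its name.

t=0.000: Z=9 R=2 A=8
Draw 1: a1=3.420, a2=5.976, a3=0.590, a4=2.072, a0=12.058; τ=−ln(0.5666)/12.058=0.047 → t=0.047; u2·a0=0.2264·12.058=2.730 ≤ a1=3.420 → R1 fires; Z=8 R=3 A=10
Draw 2: a1=4.560, a2=7.968, a3=0.885, a4=2.590, a0=16.003; τ=−ln(0.7948)/16.003=0.014 → t=0.061; u2·a0=0.0377·16.003=0.603 ≤ a1=4.560 → R1 fires; Z=7 R=4 A=12
Draw 3: a1=5.320, a2=9.296, a3=1.180, a4=3.108, a0=18.904; τ=−ln(0.6385)/18.904=0.024 → t=0.085; u2·a0=0.0578·18.904=1.093 ≤ a1=5.320 → R1 fires; Z=6 R=5 A=14
Draw 4: a1=5.700, a2=9.960, a3=1.475, a4=3.626, a0=20.761; τ=−ln(0.8691)/20.761=0.007 → t=0.092; u2·a0=0.5060·20.761=10.505; a1=5.700 < 10.505 ≤ a1+a2=15.660 → R2 fires; Z=5 R=6 A=15
Draw 5: a1=5.700, a2=9.960, a3=1.770, a4=3.885, a0=21.315; τ=−ln(0.8000)/21.315=0.010 → t=0.102; u2·a0=0.5906·21.315=12.589; a1=5.700 < 12.589 ≤ a1+a2=15.660 → R2 fires; Z=4 R=7 A=16
Draw 6: a1=5.320, a2=9.296, a3=2.065, a4=4.144, a0=20.825; τ=−ln(0.0365)/20.825=0.159 → t=0.261; u2·a0=0.8627·20.825=17.966; a1+…+a3=16.681 < 17.966 ≤ a1+…+a4=20.825 → R4 fires; Z=4 R=8 A=17
Draw 7: a1=6.080, a2=10.624, a3=2.360, a4=4.403, a0=23.467; τ=−ln(0.5279)/23.467=0.027 → t=0.289; u2·a0=0.7518·23.467=17.642; a1+a2=16.704 < 17.642 ≤ a1+…+a3=19.064 → R3 fires; Z=4 R=7 A=19
Draw 8: a1=5.320, a2=9.296, a3=2.065, a4=4.921, a0=21.602; τ=−ln(0.1801)/21.602=0.079 → t=0.368; u2·a0=0.0418·21.602=0.903 ≤ a1=5.320 → R1 fires; Z=3 R=8 A=21
Draw 9: a1=4.560, a2=7.968, a3=2.360, a4=5.439, a0=20.327; τ=−ln(0.3463)/20.327=0.052 → t=0.420 > T=0.39: stop.
At T=0.39: Z=3 R=8 A=21; the largest is A.

Dominant species at T: A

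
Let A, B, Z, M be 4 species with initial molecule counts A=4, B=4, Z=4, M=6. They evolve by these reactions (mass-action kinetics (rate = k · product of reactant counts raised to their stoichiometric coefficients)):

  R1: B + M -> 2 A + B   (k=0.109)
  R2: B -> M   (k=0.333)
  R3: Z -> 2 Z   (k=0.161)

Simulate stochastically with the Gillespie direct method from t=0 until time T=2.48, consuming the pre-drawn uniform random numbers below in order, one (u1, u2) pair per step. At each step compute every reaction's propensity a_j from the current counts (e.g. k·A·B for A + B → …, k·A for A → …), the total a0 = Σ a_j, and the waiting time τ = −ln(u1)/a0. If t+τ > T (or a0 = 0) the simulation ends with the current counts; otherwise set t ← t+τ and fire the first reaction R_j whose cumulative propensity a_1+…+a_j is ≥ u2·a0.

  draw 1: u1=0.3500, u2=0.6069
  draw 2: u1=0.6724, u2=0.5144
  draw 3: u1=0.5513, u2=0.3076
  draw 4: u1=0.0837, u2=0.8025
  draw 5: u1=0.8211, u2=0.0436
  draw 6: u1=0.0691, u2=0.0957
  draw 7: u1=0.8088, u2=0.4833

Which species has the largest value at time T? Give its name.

t=0.000: A=4 B=4 Z=4 M=6
Draw 1: a1=2.616, a2=1.332, a3=0.644, a0=4.592; τ=−ln(0.3500)/4.592=0.229 → t=0.229; u2·a0=0.6069·4.592=2.787; a1=2.616 < 2.787 ≤ a1+a2=3.948 → R2 fires; A=4 B=3 Z=4 M=7
Draw 2: a1=2.289, a2=0.999, a3=0.644, a0=3.932; τ=−ln(0.6724)/3.932=0.101 → t=0.330; u2·a0=0.5144·3.932=2.023 ≤ a1=2.289 → R1 fires; A=6 B=3 Z=4 M=6
Draw 3: a1=1.962, a2=0.999, a3=0.644, a0=3.605; τ=−ln(0.5513)/3.605=0.165 → t=0.495; u2·a0=0.3076·3.605=1.109 ≤ a1=1.962 → R1 fires; A=8 B=3 Z=4 M=5
Draw 4: a1=1.635, a2=0.999, a3=0.644, a0=3.278; τ=−ln(0.0837)/3.278=0.757 → t=1.251; u2·a0=0.8025·3.278=2.631; a1=1.635 < 2.631 ≤ a1+a2=2.634 → R2 fires; A=8 B=2 Z=4 M=6
Draw 5: a1=1.308, a2=0.666, a3=0.644, a0=2.618; τ=−ln(0.8211)/2.618=0.075 → t=1.327; u2·a0=0.0436·2.618=0.114 ≤ a1=1.308 → R1 fires; A=10 B=2 Z=4 M=5
Draw 6: a1=1.090, a2=0.666, a3=0.644, a0=2.400; τ=−ln(0.0691)/2.400=1.113 → t=2.440; u2·a0=0.0957·2.400=0.230 ≤ a1=1.090 → R1 fires; A=12 B=2 Z=4 M=4
Draw 7: a1=0.872, a2=0.666, a3=0.644, a0=2.182; τ=−ln(0.8088)/2.182=0.097 → t=2.537 > T=2.48: stop.
At T=2.48: A=12 B=2 Z=4 M=4; the largest is A.

Dominant species at T: A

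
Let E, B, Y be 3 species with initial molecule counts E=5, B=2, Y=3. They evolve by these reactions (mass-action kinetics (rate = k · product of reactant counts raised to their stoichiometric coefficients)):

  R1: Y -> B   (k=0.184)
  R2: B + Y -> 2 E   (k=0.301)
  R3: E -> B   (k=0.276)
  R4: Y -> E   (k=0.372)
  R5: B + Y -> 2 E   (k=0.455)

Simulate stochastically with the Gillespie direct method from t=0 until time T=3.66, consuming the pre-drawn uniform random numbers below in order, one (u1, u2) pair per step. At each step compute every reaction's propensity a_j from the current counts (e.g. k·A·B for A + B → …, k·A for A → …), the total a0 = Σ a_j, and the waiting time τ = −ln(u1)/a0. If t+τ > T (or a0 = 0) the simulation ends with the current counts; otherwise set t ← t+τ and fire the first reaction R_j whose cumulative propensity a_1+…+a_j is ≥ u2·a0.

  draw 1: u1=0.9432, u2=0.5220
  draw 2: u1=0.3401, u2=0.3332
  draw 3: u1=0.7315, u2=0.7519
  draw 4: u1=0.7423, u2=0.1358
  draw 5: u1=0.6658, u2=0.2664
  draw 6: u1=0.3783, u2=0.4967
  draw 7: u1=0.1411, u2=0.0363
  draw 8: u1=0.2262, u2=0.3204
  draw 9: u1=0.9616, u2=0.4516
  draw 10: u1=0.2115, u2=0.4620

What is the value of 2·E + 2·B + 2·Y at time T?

Check how each reaction changes W = 2·E + 2·B + 2·Y (weight of products minus weight of reactants):
R1: Y -> B: (2·1) − (2·1) = 2 − 2 = 0
R2: B + Y -> 2 E: (2·2) − (2·1 + 2·1) = 4 − 4 = 0
R3: E -> B: (2·1) − (2·1) = 2 − 2 = 0
R4: Y -> E: (2·1) − (2·1) = 2 − 2 = 0
R5: B + Y -> 2 E: (2·2) − (2·1 + 2·1) = 4 − 4 = 0
Every reaction leaves W unchanged, so W is conserved and no simulation is needed: W(T) = W(0) = 2·5 + 2·2 + 2·3 = 20

Value at T = 20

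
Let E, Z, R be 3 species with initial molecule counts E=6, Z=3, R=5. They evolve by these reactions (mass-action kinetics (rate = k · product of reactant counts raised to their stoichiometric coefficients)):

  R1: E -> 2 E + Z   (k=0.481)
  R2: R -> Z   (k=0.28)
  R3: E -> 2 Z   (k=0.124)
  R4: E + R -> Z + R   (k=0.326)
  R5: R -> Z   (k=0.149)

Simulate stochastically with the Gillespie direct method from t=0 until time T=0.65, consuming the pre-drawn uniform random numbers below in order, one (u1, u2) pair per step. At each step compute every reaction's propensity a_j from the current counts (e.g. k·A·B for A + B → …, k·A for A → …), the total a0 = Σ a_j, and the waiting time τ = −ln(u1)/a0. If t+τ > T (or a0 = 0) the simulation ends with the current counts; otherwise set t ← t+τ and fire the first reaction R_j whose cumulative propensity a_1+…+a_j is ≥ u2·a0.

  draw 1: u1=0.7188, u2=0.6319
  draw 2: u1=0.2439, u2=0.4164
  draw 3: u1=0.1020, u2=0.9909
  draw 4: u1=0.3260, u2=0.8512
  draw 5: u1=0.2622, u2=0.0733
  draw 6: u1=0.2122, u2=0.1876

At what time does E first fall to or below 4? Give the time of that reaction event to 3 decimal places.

t=0.000: E=6 Z=3 R=5
Draw 1: a1=2.886, a2=1.400, a3=0.744, a4=9.780, a5=0.745, a0=15.555; τ=−ln(0.7188)/15.555=0.021 → t=0.021; u2·a0=0.6319·15.555=9.829; a1+…+a3=5.030 < 9.829 ≤ a1+…+a4=14.810 → R4 fires; E=5 Z=4 R=5
Draw 2: a1=2.405, a2=1.400, a3=0.620, a4=8.150, a5=0.745, a0=13.320; τ=−ln(0.2439)/13.320=0.106 → t=0.127; u2·a0=0.4164·13.320=5.546; a1+…+a3=4.425 < 5.546 ≤ a1+…+a4=12.575 → R4 fires; E=4 Z=5 R=5
Draw 3: a1=1.924, a2=1.400, a3=0.496, a4=6.520, a5=0.745, a0=11.085; τ=−ln(0.1020)/11.085=0.206 → t=0.333; u2·a0=0.9909·11.085=10.984; a1+…+a4=10.340 < 10.984 ≤ a1+…+a5=11.085 → R5 fires; E=4 Z=6 R=4
Draw 4: a1=1.924, a2=1.120, a3=0.496, a4=5.216, a5=0.596, a0=9.352; τ=−ln(0.3260)/9.352=0.120 → t=0.453; u2·a0=0.8512·9.352=7.960; a1+…+a3=3.540 < 7.960 ≤ a1+…+a4=8.756 → R4 fires; E=3 Z=7 R=4
Draw 5: a1=1.443, a2=1.120, a3=0.372, a4=3.912, a5=0.596, a0=7.443; τ=−ln(0.2622)/7.443=0.180 → t=0.633; u2·a0=0.0733·7.443=0.546 ≤ a1=1.443 → R1 fires; E=4 Z=8 R=4
Draw 6: a1=1.924, a2=1.120, a3=0.496, a4=5.216, a5=0.596, a0=9.352; τ=−ln(0.2122)/9.352=0.166 → t=0.799 > T=0.65: stop.
E first becomes ≤ 4 when it reaches 4 at the event at t=0.127.

Threshold first reached at t = 0.127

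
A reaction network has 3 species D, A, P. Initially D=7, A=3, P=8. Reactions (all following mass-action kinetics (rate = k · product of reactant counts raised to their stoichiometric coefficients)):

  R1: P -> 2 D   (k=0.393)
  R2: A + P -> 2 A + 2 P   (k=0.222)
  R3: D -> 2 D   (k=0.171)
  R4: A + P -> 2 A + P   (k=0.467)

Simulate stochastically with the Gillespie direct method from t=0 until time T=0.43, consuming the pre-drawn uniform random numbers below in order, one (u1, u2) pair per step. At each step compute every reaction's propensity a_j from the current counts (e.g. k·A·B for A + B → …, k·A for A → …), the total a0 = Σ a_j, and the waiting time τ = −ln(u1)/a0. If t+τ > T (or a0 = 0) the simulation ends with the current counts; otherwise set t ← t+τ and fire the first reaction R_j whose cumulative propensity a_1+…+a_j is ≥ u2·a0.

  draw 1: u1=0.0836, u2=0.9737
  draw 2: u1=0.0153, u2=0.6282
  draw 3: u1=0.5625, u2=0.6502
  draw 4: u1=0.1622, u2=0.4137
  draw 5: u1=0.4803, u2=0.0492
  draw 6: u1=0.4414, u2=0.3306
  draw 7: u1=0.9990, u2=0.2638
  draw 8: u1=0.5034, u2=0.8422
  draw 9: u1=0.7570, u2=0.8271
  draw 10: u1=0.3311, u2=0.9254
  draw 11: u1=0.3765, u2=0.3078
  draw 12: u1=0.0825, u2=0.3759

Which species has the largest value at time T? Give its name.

Dominant species at T: A

t=0.000: D=7 A=3 P=8
Draw 1: a1=3.144, a2=5.328, a3=1.197, a4=11.208, a0=20.877; τ=−ln(0.0836)/20.877=0.119 → t=0.119; u2·a0=0.9737·20.877=20.328; a1+…+a3=9.669 < 20.328 ≤ a1+…+a4=20.877 → R4 fires; D=7 A=4 P=8
Draw 2: a1=3.144, a2=7.104, a3=1.197, a4=14.944, a0=26.389; τ=−ln(0.0153)/26.389=0.158 → t=0.277; u2·a0=0.6282·26.389=16.578; a1+…+a3=11.445 < 16.578 ≤ a1+…+a4=26.389 → R4 fires; D=7 A=5 P=8
Draw 3: a1=3.144, a2=8.880, a3=1.197, a4=18.680, a0=31.901; τ=−ln(0.5625)/31.901=0.018 → t=0.295; u2·a0=0.6502·31.901=20.742; a1+…+a3=13.221 < 20.742 ≤ a1+…+a4=31.901 → R4 fires; D=7 A=6 P=8
Draw 4: a1=3.144, a2=10.656, a3=1.197, a4=22.416, a0=37.413; τ=−ln(0.1622)/37.413=0.049 → t=0.344; u2·a0=0.4137·37.413=15.478; a1+…+a3=14.997 < 15.478 ≤ a1+…+a4=37.413 → R4 fires; D=7 A=7 P=8
Draw 5: a1=3.144, a2=12.432, a3=1.197, a4=26.152, a0=42.925; τ=−ln(0.4803)/42.925=0.017 → t=0.361; u2·a0=0.0492·42.925=2.112 ≤ a1=3.144 → R1 fires; D=9 A=7 P=7
Draw 6: a1=2.751, a2=10.878, a3=1.539, a4=22.883, a0=38.051; τ=−ln(0.4414)/38.051=0.021 → t=0.382; u2·a0=0.3306·38.051=12.580; a1=2.751 < 12.580 ≤ a1+a2=13.629 → R2 fires; D=9 A=8 P=8
Draw 7: a1=3.144, a2=14.208, a3=1.539, a4=29.888, a0=48.779; τ=−ln(0.9990)/48.779=0.000 → t=0.383; u2·a0=0.2638·48.779=12.868; a1=3.144 < 12.868 ≤ a1+a2=17.352 → R2 fires; D=9 A=9 P=9
Draw 8: a1=3.537, a2=17.982, a3=1.539, a4=37.827, a0=60.885; τ=−ln(0.5034)/60.885=0.011 → t=0.394; u2·a0=0.8422·60.885=51.277; a1+…+a3=23.058 < 51.277 ≤ a1+…+a4=60.885 → R4 fires; D=9 A=10 P=9
Draw 9: a1=3.537, a2=19.980, a3=1.539, a4=42.030, a0=67.086; τ=−ln(0.7570)/67.086=0.004 → t=0.398; u2·a0=0.8271·67.086=55.487; a1+…+a3=25.056 < 55.487 ≤ a1+…+a4=67.086 → R4 fires; D=9 A=11 P=9
Draw 10: a1=3.537, a2=21.978, a3=1.539, a4=46.233, a0=73.287; τ=−ln(0.3311)/73.287=0.015 → t=0.413; u2·a0=0.9254·73.287=67.820; a1+…+a3=27.054 < 67.820 ≤ a1+…+a4=73.287 → R4 fires; D=9 A=12 P=9
Draw 11: a1=3.537, a2=23.976, a3=1.539, a4=50.436, a0=79.488; τ=−ln(0.3765)/79.488=0.012 → t=0.425; u2·a0=0.3078·79.488=24.466; a1=3.537 < 24.466 ≤ a1+a2=27.513 → R2 fires; D=9 A=13 P=10
Draw 12: a1=3.930, a2=28.860, a3=1.539, a4=60.710, a0=95.039; τ=−ln(0.0825)/95.039=0.026 → t=0.452 > T=0.43: stop.
At T=0.43: D=9 A=13 P=10; the largest is A.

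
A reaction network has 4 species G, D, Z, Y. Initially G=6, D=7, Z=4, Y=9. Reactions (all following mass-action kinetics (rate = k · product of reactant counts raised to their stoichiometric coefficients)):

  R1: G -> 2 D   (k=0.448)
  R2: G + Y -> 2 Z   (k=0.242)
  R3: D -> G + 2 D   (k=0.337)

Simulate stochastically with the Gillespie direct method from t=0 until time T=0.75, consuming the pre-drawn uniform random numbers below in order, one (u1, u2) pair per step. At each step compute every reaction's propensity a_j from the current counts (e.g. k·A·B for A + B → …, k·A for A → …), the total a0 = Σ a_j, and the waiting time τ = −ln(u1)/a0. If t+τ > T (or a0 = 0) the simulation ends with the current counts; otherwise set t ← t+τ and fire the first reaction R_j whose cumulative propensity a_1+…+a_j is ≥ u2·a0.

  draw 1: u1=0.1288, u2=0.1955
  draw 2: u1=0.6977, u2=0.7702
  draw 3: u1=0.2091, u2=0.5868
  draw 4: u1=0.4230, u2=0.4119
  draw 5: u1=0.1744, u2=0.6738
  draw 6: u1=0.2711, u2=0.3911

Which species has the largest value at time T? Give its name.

Dominant species at T: Z

t=0.000: G=6 D=7 Z=4 Y=9
Draw 1: a1=2.688, a2=13.068, a3=2.359, a0=18.115; τ=−ln(0.1288)/18.115=0.113 → t=0.113; u2·a0=0.1955·18.115=3.541; a1=2.688 < 3.541 ≤ a1+a2=15.756 → R2 fires; G=5 D=7 Z=6 Y=8
Draw 2: a1=2.240, a2=9.680, a3=2.359, a0=14.279; τ=−ln(0.6977)/14.279=0.025 → t=0.138; u2·a0=0.7702·14.279=10.998; a1=2.240 < 10.998 ≤ a1+a2=11.920 → R2 fires; G=4 D=7 Z=8 Y=7
Draw 3: a1=1.792, a2=6.776, a3=2.359, a0=10.927; τ=−ln(0.2091)/10.927=0.143 → t=0.282; u2·a0=0.5868·10.927=6.412; a1=1.792 < 6.412 ≤ a1+a2=8.568 → R2 fires; G=3 D=7 Z=10 Y=6
Draw 4: a1=1.344, a2=4.356, a3=2.359, a0=8.059; τ=−ln(0.4230)/8.059=0.107 → t=0.388; u2·a0=0.4119·8.059=3.320; a1=1.344 < 3.320 ≤ a1+a2=5.700 → R2 fires; G=2 D=7 Z=12 Y=5
Draw 5: a1=0.896, a2=2.420, a3=2.359, a0=5.675; τ=−ln(0.1744)/5.675=0.308 → t=0.696; u2·a0=0.6738·5.675=3.824; a1+a2=3.316 < 3.824 ≤ a1+…+a3=5.675 → R3 fires; G=3 D=8 Z=12 Y=5
Draw 6: a1=1.344, a2=3.630, a3=2.696, a0=7.670; τ=−ln(0.2711)/7.670=0.170 → t=0.866 > T=0.75: stop.
At T=0.75: G=3 D=8 Z=12 Y=5; the largest is Z.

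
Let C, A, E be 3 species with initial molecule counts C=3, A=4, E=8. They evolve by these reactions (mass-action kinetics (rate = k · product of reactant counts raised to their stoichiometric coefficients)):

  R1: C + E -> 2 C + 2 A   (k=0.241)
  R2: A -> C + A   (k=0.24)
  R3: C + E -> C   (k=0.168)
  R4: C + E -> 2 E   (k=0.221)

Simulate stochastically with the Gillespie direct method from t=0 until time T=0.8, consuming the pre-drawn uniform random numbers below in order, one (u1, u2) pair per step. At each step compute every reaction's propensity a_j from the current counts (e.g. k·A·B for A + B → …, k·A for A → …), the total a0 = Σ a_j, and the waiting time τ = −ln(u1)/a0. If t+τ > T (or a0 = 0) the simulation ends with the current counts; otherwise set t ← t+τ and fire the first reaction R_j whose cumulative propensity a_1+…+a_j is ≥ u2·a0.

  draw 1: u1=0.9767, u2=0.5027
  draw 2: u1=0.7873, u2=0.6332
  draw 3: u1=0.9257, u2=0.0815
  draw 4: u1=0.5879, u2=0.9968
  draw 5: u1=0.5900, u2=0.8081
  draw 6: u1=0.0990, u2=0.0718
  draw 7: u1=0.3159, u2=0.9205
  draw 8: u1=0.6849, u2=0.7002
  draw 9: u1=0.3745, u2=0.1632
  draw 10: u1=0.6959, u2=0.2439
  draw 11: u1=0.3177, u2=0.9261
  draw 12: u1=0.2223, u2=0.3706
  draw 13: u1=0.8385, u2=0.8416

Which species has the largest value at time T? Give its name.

t=0.000: C=3 A=4 E=8
Draw 1: a1=5.784, a2=0.960, a3=4.032, a4=5.304, a0=16.080; τ=−ln(0.9767)/16.080=0.001 → t=0.001; u2·a0=0.5027·16.080=8.083; a1+a2=6.744 < 8.083 ≤ a1+…+a3=10.776 → R3 fires; C=3 A=4 E=7
Draw 2: a1=5.061, a2=0.960, a3=3.528, a4=4.641, a0=14.190; τ=−ln(0.7873)/14.190=0.017 → t=0.018; u2·a0=0.6332·14.190=8.985; a1+a2=6.021 < 8.985 ≤ a1+…+a3=9.549 → R3 fires; C=3 A=4 E=6
Draw 3: a1=4.338, a2=0.960, a3=3.024, a4=3.978, a0=12.300; τ=−ln(0.9257)/12.300=0.006 → t=0.025; u2·a0=0.0815·12.300=1.002 ≤ a1=4.338 → R1 fires; C=4 A=6 E=5
Draw 4: a1=4.820, a2=1.440, a3=3.360, a4=4.420, a0=14.040; τ=−ln(0.5879)/14.040=0.038 → t=0.062; u2·a0=0.9968·14.040=13.995; a1+…+a3=9.620 < 13.995 ≤ a1+…+a4=14.040 → R4 fires; C=3 A=6 E=6
Draw 5: a1=4.338, a2=1.440, a3=3.024, a4=3.978, a0=12.780; τ=−ln(0.5900)/12.780=0.041 → t=0.104; u2·a0=0.8081·12.780=10.328; a1+…+a3=8.802 < 10.328 ≤ a1+…+a4=12.780 → R4 fires; C=2 A=6 E=7
Draw 6: a1=3.374, a2=1.440, a3=2.352, a4=3.094, a0=10.260; τ=−ln(0.0990)/10.260=0.225 → t=0.329; u2·a0=0.0718·10.260=0.737 ≤ a1=3.374 → R1 fires; C=3 A=8 E=6
Draw 7: a1=4.338, a2=1.920, a3=3.024, a4=3.978, a0=13.260; τ=−ln(0.3159)/13.260=0.087 → t=0.416; u2·a0=0.9205·13.260=12.206; a1+…+a3=9.282 < 12.206 ≤ a1+…+a4=13.260 → R4 fires; C=2 A=8 E=7
Draw 8: a1=3.374, a2=1.920, a3=2.352, a4=3.094, a0=10.740; τ=−ln(0.6849)/10.740=0.035 → t=0.451; u2·a0=0.7002·10.740=7.520; a1+a2=5.294 < 7.520 ≤ a1+…+a3=7.646 → R3 fires; C=2 A=8 E=6
Draw 9: a1=2.892, a2=1.920, a3=2.016, a4=2.652, a0=9.480; τ=−ln(0.3745)/9.480=0.104 → t=0.555; u2·a0=0.1632·9.480=1.547 ≤ a1=2.892 → R1 fires; C=3 A=10 E=5
Draw 10: a1=3.615, a2=2.400, a3=2.520, a4=3.315, a0=11.850; τ=−ln(0.6959)/11.850=0.031 → t=0.585; u2·a0=0.2439·11.850=2.890 ≤ a1=3.615 → R1 fires; C=4 A=12 E=4
Draw 11: a1=3.856, a2=2.880, a3=2.688, a4=3.536, a0=12.960; τ=−ln(0.3177)/12.960=0.088 → t=0.674; u2·a0=0.9261·12.960=12.002; a1+…+a3=9.424 < 12.002 ≤ a1+…+a4=12.960 → R4 fires; C=3 A=12 E=5
Draw 12: a1=3.615, a2=2.880, a3=2.520, a4=3.315, a0=12.330; τ=−ln(0.2223)/12.330=0.122 → t=0.796; u2·a0=0.3706·12.330=4.569; a1=3.615 < 4.569 ≤ a1+a2=6.495 → R2 fires; C=4 A=12 E=5
Draw 13: a1=4.820, a2=2.880, a3=3.360, a4=4.420, a0=15.480; τ=−ln(0.8385)/15.480=0.011 → t=0.807 > T=0.8: stop.
At T=0.8: C=4 A=12 E=5; the largest is A.

Dominant species at T: A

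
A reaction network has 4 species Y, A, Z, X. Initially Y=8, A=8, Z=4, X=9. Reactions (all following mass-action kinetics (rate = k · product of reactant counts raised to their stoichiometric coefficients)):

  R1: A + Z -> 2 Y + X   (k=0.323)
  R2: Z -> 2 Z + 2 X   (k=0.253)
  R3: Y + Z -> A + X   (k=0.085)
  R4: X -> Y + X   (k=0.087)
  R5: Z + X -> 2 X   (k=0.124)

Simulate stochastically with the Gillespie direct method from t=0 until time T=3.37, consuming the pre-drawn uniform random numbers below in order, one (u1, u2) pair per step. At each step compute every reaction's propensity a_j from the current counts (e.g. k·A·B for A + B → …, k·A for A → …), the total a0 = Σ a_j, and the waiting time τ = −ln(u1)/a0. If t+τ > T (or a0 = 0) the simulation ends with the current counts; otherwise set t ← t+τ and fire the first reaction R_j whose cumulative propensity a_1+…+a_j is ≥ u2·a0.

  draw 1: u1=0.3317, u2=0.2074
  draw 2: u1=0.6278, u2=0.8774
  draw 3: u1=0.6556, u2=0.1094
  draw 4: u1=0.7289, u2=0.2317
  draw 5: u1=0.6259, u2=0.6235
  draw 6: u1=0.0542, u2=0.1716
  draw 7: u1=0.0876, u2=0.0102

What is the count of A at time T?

t=0.000: Y=8 A=8 Z=4 X=9
Draw 1: a1=10.336, a2=1.012, a3=2.720, a4=0.783, a5=4.464, a0=19.315; τ=−ln(0.3317)/19.315=0.057 → t=0.057; u2·a0=0.2074·19.315=4.006 ≤ a1=10.336 → R1 fires; Y=10 A=7 Z=3 X=10
Draw 2: a1=6.783, a2=0.759, a3=2.550, a4=0.870, a5=3.720, a0=14.682; τ=−ln(0.6278)/14.682=0.032 → t=0.089; u2·a0=0.8774·14.682=12.882; a1+…+a4=10.962 < 12.882 ≤ a1+…+a5=14.682 → R5 fires; Y=10 A=7 Z=2 X=11
Draw 3: a1=4.522, a2=0.506, a3=1.700, a4=0.957, a5=2.728, a0=10.413; τ=−ln(0.6556)/10.413=0.041 → t=0.129; u2·a0=0.1094·10.413=1.139 ≤ a1=4.522 → R1 fires; Y=12 A=6 Z=1 X=12
Draw 4: a1=1.938, a2=0.253, a3=1.020, a4=1.044, a5=1.488, a0=5.743; τ=−ln(0.7289)/5.743=0.055 → t=0.184; u2·a0=0.2317·5.743=1.331 ≤ a1=1.938 → R1 fires; Y=14 A=5 Z=0 X=13
Draw 5: a1=0.000, a2=0.000, a3=0.000, a4=1.131, a5=0.000, a0=1.131; τ=−ln(0.6259)/1.131=0.414 → t=0.599; u2·a0=0.6235·1.131=0.705; a1+…+a3=0.000 < 0.705 ≤ a1+…+a4=1.131 → R4 fires; Y=15 A=5 Z=0 X=13
Draw 6: a1=0.000, a2=0.000, a3=0.000, a4=1.131, a5=0.000, a0=1.131; τ=−ln(0.0542)/1.131=2.577 → t=3.176; u2·a0=0.1716·1.131=0.194; a1+…+a3=0.000 < 0.194 ≤ a1+…+a4=1.131 → R4 fires; Y=16 A=5 Z=0 X=13
Draw 7: a1=0.000, a2=0.000, a3=0.000, a4=1.131, a5=0.000, a0=1.131; τ=−ln(0.0876)/1.131=2.153 → t=5.329 > T=3.37: stop.
Read off A at T=3.37: 5

A at T = 5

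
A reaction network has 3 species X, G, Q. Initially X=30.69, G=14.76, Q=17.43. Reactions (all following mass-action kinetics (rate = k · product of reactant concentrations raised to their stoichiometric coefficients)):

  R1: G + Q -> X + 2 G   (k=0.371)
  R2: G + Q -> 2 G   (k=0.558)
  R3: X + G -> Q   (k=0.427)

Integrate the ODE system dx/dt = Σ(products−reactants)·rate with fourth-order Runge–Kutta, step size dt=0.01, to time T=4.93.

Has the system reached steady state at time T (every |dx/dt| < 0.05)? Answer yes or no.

Steady state at T: yes

RK4 with dt=0.01: 493 steps to T=4.93. Trajectory (selected grid times):
t=0.00: X=30.69 G=14.76 Q=17.43
t=0.55: X=1.68 G=31.20 Q=0.99
t=1.10: X=0.04 G=32.16 Q=0.03
t=1.64: X=0.00 G=32.19 Q=0.00
t=2.19: X=0.00 G=32.19 Q=0.00
t=2.74: X=0.00 G=32.19 Q=0.00
t=3.29: X=0.00 G=32.19 Q=0.00
t=3.83: X=0.00 G=32.19 Q=0.00
t=4.38: X=0.00 G=32.19 Q=0.00
t=4.93: X=0.00 G=32.19 Q=0.00
Rates at T: R1=0.0000, R2=0.0000, R3=0.0000
dx/dt at T (Σ net stoichiometry × rate): X=-0.0000, G=+0.0000, Q=-0.0000
Largest |dx/dt| is |-0.0000| (X) < 0.05 → steady.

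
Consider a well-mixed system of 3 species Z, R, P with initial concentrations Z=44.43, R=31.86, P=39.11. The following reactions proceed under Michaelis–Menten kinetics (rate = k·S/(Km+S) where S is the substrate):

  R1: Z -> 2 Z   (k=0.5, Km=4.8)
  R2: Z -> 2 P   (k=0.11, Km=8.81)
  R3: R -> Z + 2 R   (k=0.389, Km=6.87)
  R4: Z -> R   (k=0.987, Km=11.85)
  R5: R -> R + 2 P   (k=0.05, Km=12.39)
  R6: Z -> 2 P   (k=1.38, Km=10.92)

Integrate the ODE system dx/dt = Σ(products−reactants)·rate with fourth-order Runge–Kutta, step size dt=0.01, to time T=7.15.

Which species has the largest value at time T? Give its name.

RK4 with dt=0.01: 715 steps to T=7.15. Trajectory (selected grid times):
t=0.00: Z=44.43 R=31.86 P=39.11
t=0.79: Z=43.48 R=32.73 P=41.06
t=1.59: Z=42.52 R=33.60 P=43.02
t=2.38: Z=41.59 R=34.47 P=44.96
t=3.18: Z=40.65 R=35.34 P=46.90
t=3.97: Z=39.73 R=36.20 P=48.82
t=4.77: Z=38.81 R=37.07 P=50.75
t=5.56: Z=37.90 R=37.93 P=52.65
t=6.36: Z=36.99 R=38.79 P=54.56
t=7.15: Z=36.11 R=39.64 P=56.44
At T=7.15: Z=36.11 R=39.64 P=56.44; the largest is P.

Dominant species at T: P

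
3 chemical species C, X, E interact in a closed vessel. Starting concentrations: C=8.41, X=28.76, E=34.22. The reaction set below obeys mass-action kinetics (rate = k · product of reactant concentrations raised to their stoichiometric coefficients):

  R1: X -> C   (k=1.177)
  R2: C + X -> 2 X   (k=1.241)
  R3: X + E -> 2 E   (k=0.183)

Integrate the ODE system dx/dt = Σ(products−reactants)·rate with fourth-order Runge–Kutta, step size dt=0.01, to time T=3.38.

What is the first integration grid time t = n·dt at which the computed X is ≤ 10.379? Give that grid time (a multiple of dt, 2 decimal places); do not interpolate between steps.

RK4 with dt=0.01: 338 steps to T=3.38. Trajectory (selected grid times):
t=0.00: C=8.41 X=28.76 E=34.22
t=0.14: C=1.13 X=11.18 E=59.08
t=0.15: C=1.11 X=10.04 E=60.24
t=0.38: C=1.01 X=0.62 E=69.77
t=0.75: C=1.00 X=0.01 E=70.38
t=1.13: C=1.00 X=0.00 E=70.39
t=1.50: C=1.00 X=0.00 E=70.39
t=1.88: C=1.00 X=0.00 E=70.39
t=2.25: C=1.00 X=0.00 E=70.39
t=2.63: C=1.00 X=0.00 E=70.39
t=3.00: C=1.00 X=0.00 E=70.39
t=3.38: C=1.00 X=0.00 E=70.39
X(0.14)=11.178 > 10.379 but X(0.15)=10.043 ≤ 10.379, so the first grid time is t=0.15.

Threshold first reached at t = 0.15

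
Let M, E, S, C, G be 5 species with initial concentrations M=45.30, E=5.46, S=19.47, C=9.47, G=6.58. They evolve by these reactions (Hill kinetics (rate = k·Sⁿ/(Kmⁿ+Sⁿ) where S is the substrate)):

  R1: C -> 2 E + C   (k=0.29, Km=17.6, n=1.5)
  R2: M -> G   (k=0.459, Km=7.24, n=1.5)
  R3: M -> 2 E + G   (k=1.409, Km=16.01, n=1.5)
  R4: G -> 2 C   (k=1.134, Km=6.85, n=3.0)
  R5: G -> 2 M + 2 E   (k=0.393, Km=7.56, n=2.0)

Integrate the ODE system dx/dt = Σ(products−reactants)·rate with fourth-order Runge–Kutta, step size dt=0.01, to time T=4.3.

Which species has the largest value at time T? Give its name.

Dominant species at T: M

RK4 with dt=0.01: 430 steps to T=4.3. Trajectory (selected grid times):
t=0.00: M=45.30 E=5.46 S=19.47 C=9.47 G=6.58
t=0.48: M=44.70 E=6.83 S=19.47 C=10.01 G=6.99
t=0.96: M=44.12 E=8.20 S=19.47 C=10.59 G=7.37
t=1.43: M=43.56 E=9.56 S=19.47 C=11.20 G=7.72
t=1.91: M=43.00 E=10.96 S=19.47 C=11.86 G=8.05
t=2.39: M=42.45 E=12.36 S=19.47 C=12.55 G=8.36
t=2.87: M=41.90 E=13.78 S=19.47 C=13.26 G=8.65
t=3.34: M=41.38 E=15.17 S=19.47 C=13.99 G=8.92
t=3.82: M=40.85 E=16.60 S=19.47 C=14.74 G=9.18
t=4.30: M=40.33 E=18.03 S=19.47 C=15.52 G=9.42
At T=4.3: M=40.33 E=18.03 S=19.47 C=15.52 G=9.42; the largest is M.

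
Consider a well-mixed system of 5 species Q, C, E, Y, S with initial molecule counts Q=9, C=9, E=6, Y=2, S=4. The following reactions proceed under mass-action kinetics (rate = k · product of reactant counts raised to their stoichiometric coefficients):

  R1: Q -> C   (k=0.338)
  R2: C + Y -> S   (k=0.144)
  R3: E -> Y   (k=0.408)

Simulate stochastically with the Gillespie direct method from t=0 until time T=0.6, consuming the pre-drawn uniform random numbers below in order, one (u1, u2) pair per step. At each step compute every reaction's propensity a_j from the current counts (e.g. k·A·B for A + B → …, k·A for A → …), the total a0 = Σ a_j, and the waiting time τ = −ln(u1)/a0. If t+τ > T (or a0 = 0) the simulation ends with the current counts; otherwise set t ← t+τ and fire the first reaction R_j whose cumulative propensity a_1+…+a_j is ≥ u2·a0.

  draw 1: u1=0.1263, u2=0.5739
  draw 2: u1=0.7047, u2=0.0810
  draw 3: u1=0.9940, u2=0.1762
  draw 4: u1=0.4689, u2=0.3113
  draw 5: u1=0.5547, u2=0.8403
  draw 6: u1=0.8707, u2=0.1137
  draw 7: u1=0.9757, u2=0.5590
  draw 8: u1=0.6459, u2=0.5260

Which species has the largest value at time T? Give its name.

Dominant species at T: C

t=0.000: Q=9 C=9 E=6 Y=2 S=4
Draw 1: a1=3.042, a2=2.592, a3=2.448, a0=8.082; τ=−ln(0.1263)/8.082=0.256 → t=0.256; u2·a0=0.5739·8.082=4.638; a1=3.042 < 4.638 ≤ a1+a2=5.634 → R2 fires; Q=9 C=8 E=6 Y=1 S=5
Draw 2: a1=3.042, a2=1.152, a3=2.448, a0=6.642; τ=−ln(0.7047)/6.642=0.053 → t=0.309; u2·a0=0.0810·6.642=0.538 ≤ a1=3.042 → R1 fires; Q=8 C=9 E=6 Y=1 S=5
Draw 3: a1=2.704, a2=1.296, a3=2.448, a0=6.448; τ=−ln(0.9940)/6.448=0.001 → t=0.310; u2·a0=0.1762·6.448=1.136 ≤ a1=2.704 → R1 fires; Q=7 C=10 E=6 Y=1 S=5
Draw 4: a1=2.366, a2=1.440, a3=2.448, a0=6.254; τ=−ln(0.4689)/6.254=0.121 → t=0.431; u2·a0=0.3113·6.254=1.947 ≤ a1=2.366 → R1 fires; Q=6 C=11 E=6 Y=1 S=5
Draw 5: a1=2.028, a2=1.584, a3=2.448, a0=6.060; τ=−ln(0.5547)/6.060=0.097 → t=0.528; u2·a0=0.8403·6.060=5.092; a1+a2=3.612 < 5.092 ≤ a1+…+a3=6.060 → R3 fires; Q=6 C=11 E=5 Y=2 S=5
Draw 6: a1=2.028, a2=3.168, a3=2.040, a0=7.236; τ=−ln(0.8707)/7.236=0.019 → t=0.547; u2·a0=0.1137·7.236=0.823 ≤ a1=2.028 → R1 fires; Q=5 C=12 E=5 Y=2 S=5
Draw 7: a1=1.690, a2=3.456, a3=2.040, a0=7.186; τ=−ln(0.9757)/7.186=0.003 → t=0.551; u2·a0=0.5590·7.186=4.017; a1=1.690 < 4.017 ≤ a1+a2=5.146 → R2 fires; Q=5 C=11 E=5 Y=1 S=6
Draw 8: a1=1.690, a2=1.584, a3=2.040, a0=5.314; τ=−ln(0.6459)/5.314=0.082 → t=0.633 > T=0.6: stop.
At T=0.6: Q=5 C=11 E=5 Y=1 S=6; the largest is C.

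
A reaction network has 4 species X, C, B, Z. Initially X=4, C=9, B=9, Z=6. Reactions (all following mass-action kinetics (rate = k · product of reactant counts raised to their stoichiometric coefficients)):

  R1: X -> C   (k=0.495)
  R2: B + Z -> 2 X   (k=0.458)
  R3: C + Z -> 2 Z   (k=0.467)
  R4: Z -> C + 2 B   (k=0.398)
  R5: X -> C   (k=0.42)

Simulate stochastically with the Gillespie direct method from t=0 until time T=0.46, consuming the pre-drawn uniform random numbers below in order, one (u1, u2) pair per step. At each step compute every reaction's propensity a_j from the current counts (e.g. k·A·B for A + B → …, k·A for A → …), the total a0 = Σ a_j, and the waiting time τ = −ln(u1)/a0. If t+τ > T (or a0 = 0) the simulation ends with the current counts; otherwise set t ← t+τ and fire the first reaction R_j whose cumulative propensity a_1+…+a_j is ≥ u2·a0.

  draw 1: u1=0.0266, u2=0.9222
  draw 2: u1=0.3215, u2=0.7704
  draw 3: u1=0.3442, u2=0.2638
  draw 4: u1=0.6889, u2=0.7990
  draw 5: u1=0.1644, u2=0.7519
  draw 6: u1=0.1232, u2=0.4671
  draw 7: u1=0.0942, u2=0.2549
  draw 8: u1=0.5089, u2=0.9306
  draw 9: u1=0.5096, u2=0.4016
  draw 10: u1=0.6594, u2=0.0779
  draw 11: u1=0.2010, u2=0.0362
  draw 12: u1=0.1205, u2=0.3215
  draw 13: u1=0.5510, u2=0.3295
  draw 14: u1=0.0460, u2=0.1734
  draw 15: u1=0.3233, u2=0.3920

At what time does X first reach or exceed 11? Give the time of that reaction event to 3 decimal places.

Threshold first reached at t = 0.240

t=0.000: X=4 C=9 B=9 Z=6
Draw 1: a1=1.980, a2=24.732, a3=25.218, a4=2.388, a5=1.680, a0=55.998; τ=−ln(0.0266)/55.998=0.065 → t=0.065; u2·a0=0.9222·55.998=51.641; a1+a2=26.712 < 51.641 ≤ a1+…+a3=51.930 → R3 fires; X=4 C=8 B=9 Z=7
Draw 2: a1=1.980, a2=28.854, a3=26.152, a4=2.786, a5=1.680, a0=61.452; τ=−ln(0.3215)/61.452=0.018 → t=0.083; u2·a0=0.7704·61.452=47.343; a1+a2=30.834 < 47.343 ≤ a1+…+a3=56.986 → R3 fires; X=4 C=7 B=9 Z=8
Draw 3: a1=1.980, a2=32.976, a3=26.152, a4=3.184, a5=1.680, a0=65.972; τ=−ln(0.3442)/65.972=0.016 → t=0.099; u2·a0=0.2638·65.972=17.403; a1=1.980 < 17.403 ≤ a1+a2=34.956 → R2 fires; X=6 C=7 B=8 Z=7
Draw 4: a1=2.970, a2=25.648, a3=22.883, a4=2.786, a5=2.520, a0=56.807; τ=−ln(0.6889)/56.807=0.007 → t=0.106; u2·a0=0.7990·56.807=45.389; a1+a2=28.618 < 45.389 ≤ a1+…+a3=51.501 → R3 fires; X=6 C=6 B=8 Z=8
Draw 5: a1=2.970, a2=29.312, a3=22.416, a4=3.184, a5=2.520, a0=60.402; τ=−ln(0.1644)/60.402=0.030 → t=0.136; u2·a0=0.7519·60.402=45.416; a1+a2=32.282 < 45.416 ≤ a1+…+a3=54.698 → R3 fires; X=6 C=5 B=8 Z=9
Draw 6: a1=2.970, a2=32.976, a3=21.015, a4=3.582, a5=2.520, a0=63.063; τ=−ln(0.1232)/63.063=0.033 → t=0.169; u2·a0=0.4671·63.063=29.457; a1=2.970 < 29.457 ≤ a1+a2=35.946 → R2 fires; X=8 C=5 B=7 Z=8
Draw 7: a1=3.960, a2=25.648, a3=18.680, a4=3.184, a5=3.360, a0=54.832; τ=−ln(0.0942)/54.832=0.043 → t=0.212; u2·a0=0.2549·54.832=13.977; a1=3.960 < 13.977 ≤ a1+a2=29.608 → R2 fires; X=10 C=5 B=6 Z=7
Draw 8: a1=4.950, a2=19.236, a3=16.345, a4=2.786, a5=4.200, a0=47.517; τ=−ln(0.5089)/47.517=0.014 → t=0.226; u2·a0=0.9306·47.517=44.219; a1+…+a4=43.317 < 44.219 ≤ a1+…+a5=47.517 → R5 fires; X=9 C=6 B=6 Z=7
Draw 9: a1=4.455, a2=19.236, a3=19.614, a4=2.786, a5=3.780, a0=49.871; τ=−ln(0.5096)/49.871=0.014 → t=0.240; u2·a0=0.4016·49.871=20.028; a1=4.455 < 20.028 ≤ a1+a2=23.691 → R2 fires; X=11 C=6 B=5 Z=6
Draw 10: a1=5.445, a2=13.740, a3=16.812, a4=2.388, a5=4.620, a0=43.005; τ=−ln(0.6594)/43.005=0.010 → t=0.250; u2·a0=0.0779·43.005=3.350 ≤ a1=5.445 → R1 fires; X=10 C=7 B=5 Z=6
Draw 11: a1=4.950, a2=13.740, a3=19.614, a4=2.388, a5=4.200, a0=44.892; τ=−ln(0.2010)/44.892=0.036 → t=0.285; u2·a0=0.0362·44.892=1.625 ≤ a1=4.950 → R1 fires; X=9 C=8 B=5 Z=6
Draw 12: a1=4.455, a2=13.740, a3=22.416, a4=2.388, a5=3.780, a0=46.779; τ=−ln(0.1205)/46.779=0.045 → t=0.331; u2·a0=0.3215·46.779=15.039; a1=4.455 < 15.039 ≤ a1+a2=18.195 → R2 fires; X=11 C=8 B=4 Z=5
Draw 13: a1=5.445, a2=9.160, a3=18.680, a4=1.990, a5=4.620, a0=39.895; τ=−ln(0.5510)/39.895=0.015 → t=0.345; u2·a0=0.3295·39.895=13.145; a1=5.445 < 13.145 ≤ a1+a2=14.605 → R2 fires; X=13 C=8 B=3 Z=4
Draw 14: a1=6.435, a2=5.496, a3=14.944, a4=1.592, a5=5.460, a0=33.927; τ=−ln(0.0460)/33.927=0.091 → t=0.436; u2·a0=0.1734·33.927=5.883 ≤ a1=6.435 → R1 fires; X=12 C=9 B=3 Z=4
Draw 15: a1=5.940, a2=5.496, a3=16.812, a4=1.592, a5=5.040, a0=34.880; τ=−ln(0.3233)/34.880=0.032 → t=0.469 > T=0.46: stop.
X first becomes ≥ 11 when it reaches 11 at the event at t=0.240.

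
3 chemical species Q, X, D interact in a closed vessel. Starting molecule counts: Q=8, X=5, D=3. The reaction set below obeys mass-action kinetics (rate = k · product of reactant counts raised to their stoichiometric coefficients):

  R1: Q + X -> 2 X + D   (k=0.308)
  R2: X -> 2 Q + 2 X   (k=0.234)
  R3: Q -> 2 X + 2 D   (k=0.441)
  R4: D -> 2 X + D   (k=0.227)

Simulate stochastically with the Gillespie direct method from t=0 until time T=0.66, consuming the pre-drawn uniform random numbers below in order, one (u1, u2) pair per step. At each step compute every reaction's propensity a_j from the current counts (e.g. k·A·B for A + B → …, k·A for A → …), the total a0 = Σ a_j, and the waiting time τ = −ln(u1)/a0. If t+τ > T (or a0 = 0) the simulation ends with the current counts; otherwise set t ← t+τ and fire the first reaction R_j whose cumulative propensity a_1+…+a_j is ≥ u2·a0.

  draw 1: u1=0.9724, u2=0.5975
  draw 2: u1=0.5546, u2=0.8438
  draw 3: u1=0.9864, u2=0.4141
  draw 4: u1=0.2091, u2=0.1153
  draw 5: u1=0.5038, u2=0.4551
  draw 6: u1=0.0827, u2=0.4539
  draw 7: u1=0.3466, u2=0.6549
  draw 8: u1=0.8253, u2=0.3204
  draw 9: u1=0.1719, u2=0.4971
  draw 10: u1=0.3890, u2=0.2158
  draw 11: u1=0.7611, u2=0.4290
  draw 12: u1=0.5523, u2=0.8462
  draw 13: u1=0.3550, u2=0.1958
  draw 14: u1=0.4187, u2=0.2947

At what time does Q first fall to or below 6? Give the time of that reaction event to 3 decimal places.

Threshold first reached at t = 0.034

t=0.000: Q=8 X=5 D=3
Draw 1: a1=12.320, a2=1.170, a3=3.528, a4=0.681, a0=17.699; τ=−ln(0.9724)/17.699=0.002 → t=0.002; u2·a0=0.5975·17.699=10.575 ≤ a1=12.320 → R1 fires; Q=7 X=6 D=4
Draw 2: a1=12.936, a2=1.404, a3=3.087, a4=0.908, a0=18.335; τ=−ln(0.5546)/18.335=0.032 → t=0.034; u2·a0=0.8438·18.335=15.471; a1+a2=14.340 < 15.471 ≤ a1+…+a3=17.427 → R3 fires; Q=6 X=8 D=6
Draw 3: a1=14.784, a2=1.872, a3=2.646, a4=1.362, a0=20.664; τ=−ln(0.9864)/20.664=0.001 → t=0.034; u2·a0=0.4141·20.664=8.557 ≤ a1=14.784 → R1 fires; Q=5 X=9 D=7
Draw 4: a1=13.860, a2=2.106, a3=2.205, a4=1.589, a0=19.760; τ=−ln(0.2091)/19.760=0.079 → t=0.114; u2·a0=0.1153·19.760=2.278 ≤ a1=13.860 → R1 fires; Q=4 X=10 D=8
Draw 5: a1=12.320, a2=2.340, a3=1.764, a4=1.816, a0=18.240; τ=−ln(0.5038)/18.240=0.038 → t=0.151; u2·a0=0.4551·18.240=8.301 ≤ a1=12.320 → R1 fires; Q=3 X=11 D=9
Draw 6: a1=10.164, a2=2.574, a3=1.323, a4=2.043, a0=16.104; τ=−ln(0.0827)/16.104=0.155 → t=0.306; u2·a0=0.4539·16.104=7.310 ≤ a1=10.164 → R1 fires; Q=2 X=12 D=10
Draw 7: a1=7.392, a2=2.808, a3=0.882, a4=2.270, a0=13.352; τ=−ln(0.3466)/13.352=0.079 → t=0.385; u2·a0=0.6549·13.352=8.744; a1=7.392 < 8.744 ≤ a1+a2=10.200 → R2 fires; Q=4 X=13 D=10
Draw 8: a1=16.016, a2=3.042, a3=1.764, a4=2.270, a0=23.092; τ=−ln(0.8253)/23.092=0.008 → t=0.394; u2·a0=0.3204·23.092=7.399 ≤ a1=16.016 → R1 fires; Q=3 X=14 D=11
Draw 9: a1=12.936, a2=3.276, a3=1.323, a4=2.497, a0=20.032; τ=−ln(0.1719)/20.032=0.088 → t=0.482; u2·a0=0.4971·20.032=9.958 ≤ a1=12.936 → R1 fires; Q=2 X=15 D=12
Draw 10: a1=9.240, a2=3.510, a3=0.882, a4=2.724, a0=16.356; τ=−ln(0.3890)/16.356=0.058 → t=0.539; u2·a0=0.2158·16.356=3.530 ≤ a1=9.240 → R1 fires; Q=1 X=16 D=13
Draw 11: a1=4.928, a2=3.744, a3=0.441, a4=2.951, a0=12.064; τ=−ln(0.7611)/12.064=0.023 → t=0.562; u2·a0=0.4290·12.064=5.175; a1=4.928 < 5.175 ≤ a1+a2=8.672 → R2 fires; Q=3 X=17 D=13
Draw 12: a1=15.708, a2=3.978, a3=1.323, a4=2.951, a0=23.960; τ=−ln(0.5523)/23.960=0.025 → t=0.587; u2·a0=0.8462·23.960=20.275; a1+a2=19.686 < 20.275 ≤ a1+…+a3=21.009 → R3 fires; Q=2 X=19 D=15
Draw 13: a1=11.704, a2=4.446, a3=0.882, a4=3.405, a0=20.437; τ=−ln(0.3550)/20.437=0.051 → t=0.637; u2·a0=0.1958·20.437=4.002 ≤ a1=11.704 → R1 fires; Q=1 X=20 D=16
Draw 14: a1=6.160, a2=4.680, a3=0.441, a4=3.632, a0=14.913; τ=−ln(0.4187)/14.913=0.058 → t=0.696 > T=0.66: stop.
Q first becomes ≤ 6 when it reaches 6 at the event at t=0.034.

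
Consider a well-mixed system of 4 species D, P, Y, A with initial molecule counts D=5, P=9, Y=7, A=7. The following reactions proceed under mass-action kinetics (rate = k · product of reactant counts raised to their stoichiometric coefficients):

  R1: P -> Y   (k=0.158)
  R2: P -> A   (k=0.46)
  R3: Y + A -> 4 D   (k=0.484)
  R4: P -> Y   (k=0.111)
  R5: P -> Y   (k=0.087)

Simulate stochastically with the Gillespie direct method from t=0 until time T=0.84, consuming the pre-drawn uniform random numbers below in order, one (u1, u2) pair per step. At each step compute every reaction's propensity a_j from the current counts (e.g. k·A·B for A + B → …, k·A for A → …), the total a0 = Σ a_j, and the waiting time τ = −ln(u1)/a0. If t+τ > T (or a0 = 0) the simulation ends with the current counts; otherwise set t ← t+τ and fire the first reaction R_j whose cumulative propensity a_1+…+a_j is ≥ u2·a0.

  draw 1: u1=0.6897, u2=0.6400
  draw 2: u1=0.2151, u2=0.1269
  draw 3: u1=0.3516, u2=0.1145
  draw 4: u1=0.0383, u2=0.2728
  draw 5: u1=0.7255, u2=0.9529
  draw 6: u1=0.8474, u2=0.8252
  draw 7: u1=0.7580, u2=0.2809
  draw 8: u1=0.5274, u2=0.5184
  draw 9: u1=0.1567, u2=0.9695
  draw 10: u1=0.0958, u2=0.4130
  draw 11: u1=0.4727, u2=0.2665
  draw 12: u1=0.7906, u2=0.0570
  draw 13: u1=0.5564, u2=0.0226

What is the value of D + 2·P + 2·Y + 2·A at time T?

Check how each reaction changes W = D + 2·P + 2·Y + 2·A (weight of products minus weight of reactants):
R1: P -> Y: (2·1) − (2·1) = 2 − 2 = 0
R2: P -> A: (2·1) − (2·1) = 2 − 2 = 0
R3: Y + A -> 4 D: (1·4) − (2·1 + 2·1) = 4 − 4 = 0
R4: P -> Y: (2·1) − (2·1) = 2 − 2 = 0
R5: P -> Y: (2·1) − (2·1) = 2 − 2 = 0
Every reaction leaves W unchanged, so W is conserved and no simulation is needed: W(T) = W(0) = 5 + 2·9 + 2·7 + 2·7 = 51

Value at T = 51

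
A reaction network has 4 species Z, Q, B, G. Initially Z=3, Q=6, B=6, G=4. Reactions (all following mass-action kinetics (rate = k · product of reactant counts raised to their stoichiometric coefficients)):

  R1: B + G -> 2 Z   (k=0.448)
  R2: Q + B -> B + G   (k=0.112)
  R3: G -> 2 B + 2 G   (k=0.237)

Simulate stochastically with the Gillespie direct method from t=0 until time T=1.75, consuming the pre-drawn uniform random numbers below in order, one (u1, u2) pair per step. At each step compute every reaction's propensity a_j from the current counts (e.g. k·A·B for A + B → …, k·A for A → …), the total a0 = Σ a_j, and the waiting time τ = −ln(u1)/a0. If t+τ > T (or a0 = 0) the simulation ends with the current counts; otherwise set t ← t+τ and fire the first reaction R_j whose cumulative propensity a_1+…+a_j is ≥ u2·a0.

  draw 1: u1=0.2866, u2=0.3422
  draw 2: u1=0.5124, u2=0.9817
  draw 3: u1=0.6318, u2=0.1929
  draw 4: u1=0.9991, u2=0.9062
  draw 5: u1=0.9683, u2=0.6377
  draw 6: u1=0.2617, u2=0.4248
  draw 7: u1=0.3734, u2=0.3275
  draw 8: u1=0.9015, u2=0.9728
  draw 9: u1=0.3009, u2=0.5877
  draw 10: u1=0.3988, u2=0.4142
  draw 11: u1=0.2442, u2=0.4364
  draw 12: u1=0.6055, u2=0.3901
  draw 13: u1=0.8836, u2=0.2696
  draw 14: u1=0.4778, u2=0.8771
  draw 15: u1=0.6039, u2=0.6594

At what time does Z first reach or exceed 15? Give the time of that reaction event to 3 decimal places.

Threshold first reached at t = 0.738

t=0.000: Z=3 Q=6 B=6 G=4
Draw 1: a1=10.752, a2=4.032, a3=0.948, a0=15.732; τ=−ln(0.2866)/15.732=0.079 → t=0.079; u2·a0=0.3422·15.732=5.383 ≤ a1=10.752 → R1 fires; Z=5 Q=6 B=5 G=3
Draw 2: a1=6.720, a2=3.360, a3=0.711, a0=10.791; τ=−ln(0.5124)/10.791=0.062 → t=0.141; u2·a0=0.9817·10.791=10.594; a1+a2=10.080 < 10.594 ≤ a1+…+a3=10.791 → R3 fires; Z=5 Q=6 B=7 G=4
Draw 3: a1=12.544, a2=4.704, a3=0.948, a0=18.196; τ=−ln(0.6318)/18.196=0.025 → t=0.167; u2·a0=0.1929·18.196=3.510 ≤ a1=12.544 → R1 fires; Z=7 Q=6 B=6 G=3
Draw 4: a1=8.064, a2=4.032, a3=0.711, a0=12.807; τ=−ln(0.9991)/12.807=0.000 → t=0.167; u2·a0=0.9062·12.807=11.606; a1=8.064 < 11.606 ≤ a1+a2=12.096 → R2 fires; Z=7 Q=5 B=6 G=4
Draw 5: a1=10.752, a2=3.360, a3=0.948, a0=15.060; τ=−ln(0.9683)/15.060=0.002 → t=0.169; u2·a0=0.6377·15.060=9.604 ≤ a1=10.752 → R1 fires; Z=9 Q=5 B=5 G=3
Draw 6: a1=6.720, a2=2.800, a3=0.711, a0=10.231; τ=−ln(0.2617)/10.231=0.131 → t=0.300; u2·a0=0.4248·10.231=4.346 ≤ a1=6.720 → R1 fires; Z=11 Q=5 B=4 G=2
Draw 7: a1=3.584, a2=2.240, a3=0.474, a0=6.298; τ=−ln(0.3734)/6.298=0.156 → t=0.456; u2·a0=0.3275·6.298=2.063 ≤ a1=3.584 → R1 fires; Z=13 Q=5 B=3 G=1
Draw 8: a1=1.344, a2=1.680, a3=0.237, a0=3.261; τ=−ln(0.9015)/3.261=0.032 → t=0.488; u2·a0=0.9728·3.261=3.172; a1+a2=3.024 < 3.172 ≤ a1+…+a3=3.261 → R3 fires; Z=13 Q=5 B=5 G=2
Draw 9: a1=4.480, a2=2.800, a3=0.474, a0=7.754; τ=−ln(0.3009)/7.754=0.155 → t=0.643; u2·a0=0.5877·7.754=4.557; a1=4.480 < 4.557 ≤ a1+a2=7.280 → R2 fires; Z=13 Q=4 B=5 G=3
Draw 10: a1=6.720, a2=2.240, a3=0.711, a0=9.671; τ=−ln(0.3988)/9.671=0.095 → t=0.738; u2·a0=0.4142·9.671=4.006 ≤ a1=6.720 → R1 fires; Z=15 Q=4 B=4 G=2
Draw 11: a1=3.584, a2=1.792, a3=0.474, a0=5.850; τ=−ln(0.2442)/5.850=0.241 → t=0.979; u2·a0=0.4364·5.850=2.553 ≤ a1=3.584 → R1 fires; Z=17 Q=4 B=3 G=1
Draw 12: a1=1.344, a2=1.344, a3=0.237, a0=2.925; τ=−ln(0.6055)/2.925=0.172 → t=1.151; u2·a0=0.3901·2.925=1.141 ≤ a1=1.344 → R1 fires; Z=19 Q=4 B=2 G=0
Draw 13: a1=0.000, a2=0.896, a3=0.000, a0=0.896; τ=−ln(0.8836)/0.896=0.138 → t=1.289; u2·a0=0.2696·0.896=0.242; a1=0.000 < 0.242 ≤ a1+a2=0.896 → R2 fires; Z=19 Q=3 B=2 G=1
Draw 14: a1=0.896, a2=0.672, a3=0.237, a0=1.805; τ=−ln(0.4778)/1.805=0.409 → t=1.698; u2·a0=0.8771·1.805=1.583; a1+a2=1.568 < 1.583 ≤ a1+…+a3=1.805 → R3 fires; Z=19 Q=3 B=4 G=2
Draw 15: a1=3.584, a2=1.344, a3=0.474, a0=5.402; τ=−ln(0.6039)/5.402=0.093 → t=1.791 > T=1.75: stop.
Z first becomes ≥ 15 when it reaches 15 at the event at t=0.738.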